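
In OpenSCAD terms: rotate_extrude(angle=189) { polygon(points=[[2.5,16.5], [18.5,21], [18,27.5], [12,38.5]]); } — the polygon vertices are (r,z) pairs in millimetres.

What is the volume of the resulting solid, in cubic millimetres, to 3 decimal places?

Volume = 6503.882 mm³

Profile (r,z), 4 vertices: (2.5,16.5) (18.5,21) (18,27.5) (12,38.5)
edge 0: (2.5,16.5)→(18.5,21)  cross = 2.5·21 − 18.5·16.5 = -252.7500; (r_i+r_j)·cross = 21·-252.7500 = -5307.7500
edge 1: (18.5,21)→(18,27.5)  cross = 18.5·27.5 − 18·21 = 130.7500; (r_i+r_j)·cross = 36.5·130.7500 = 4772.3750
edge 2: (18,27.5)→(12,38.5)  cross = 18·38.5 − 12·27.5 = 363.0000; (r_i+r_j)·cross = 30·363.0000 = 10890.0000
edge 3: (12,38.5)→(2.5,16.5)  cross = 12·16.5 − 2.5·38.5 = 101.7500; (r_i+r_j)·cross = 14.5·101.7500 = 1475.3750
Σcross = 342.7500 → A = |Σcross|/2 = 171.3750 mm²
Σ(r_i+r_j)·cross = 11830.0000 → first moment M = |Σ|/6 = 1971.6667
R_c = M/A = 1971.6667/171.3750 = 11.5050 mm
θ = 189° = 3.298672 rad
V = θ·R_c·A = 3.298672·11.5050·171.3750 = 6503.882 mm³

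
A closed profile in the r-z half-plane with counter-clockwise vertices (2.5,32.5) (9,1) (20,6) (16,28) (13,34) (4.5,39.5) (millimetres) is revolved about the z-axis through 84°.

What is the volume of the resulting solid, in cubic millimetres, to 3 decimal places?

Profile (r,z), 6 vertices: (2.5,32.5) (9,1) (20,6) (16,28) (13,34) (4.5,39.5)
edge 0: (2.5,32.5)→(9,1)  cross = 2.5·1 − 9·32.5 = -290.0000; (r_i+r_j)·cross = 11.5·-290.0000 = -3335.0000
edge 1: (9,1)→(20,6)  cross = 9·6 − 20·1 = 34.0000; (r_i+r_j)·cross = 29·34.0000 = 986.0000
edge 2: (20,6)→(16,28)  cross = 20·28 − 16·6 = 464.0000; (r_i+r_j)·cross = 36·464.0000 = 16704.0000
edge 3: (16,28)→(13,34)  cross = 16·34 − 13·28 = 180.0000; (r_i+r_j)·cross = 29·180.0000 = 5220.0000
edge 4: (13,34)→(4.5,39.5)  cross = 13·39.5 − 4.5·34 = 360.5000; (r_i+r_j)·cross = 17.5·360.5000 = 6308.7500
edge 5: (4.5,39.5)→(2.5,32.5)  cross = 4.5·32.5 − 2.5·39.5 = 47.5000; (r_i+r_j)·cross = 7·47.5000 = 332.5000
Σcross = 796.0000 → A = |Σcross|/2 = 398.0000 mm²
Σ(r_i+r_j)·cross = 26216.2500 → first moment M = |Σ|/6 = 4369.3750
R_c = M/A = 4369.3750/398.0000 = 10.9783 mm
θ = 84° = 1.466077 rad
V = θ·R_c·A = 1.466077·10.9783·398.0000 = 6405.838 mm³

Volume = 6405.838 mm³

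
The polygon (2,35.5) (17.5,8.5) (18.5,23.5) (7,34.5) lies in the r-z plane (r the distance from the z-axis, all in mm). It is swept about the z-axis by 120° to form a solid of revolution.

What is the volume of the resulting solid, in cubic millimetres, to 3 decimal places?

Profile (r,z), 4 vertices: (2,35.5) (17.5,8.5) (18.5,23.5) (7,34.5)
edge 0: (2,35.5)→(17.5,8.5)  cross = 2·8.5 − 17.5·35.5 = -604.2500; (r_i+r_j)·cross = 19.5·-604.2500 = -11782.8750
edge 1: (17.5,8.5)→(18.5,23.5)  cross = 17.5·23.5 − 18.5·8.5 = 254.0000; (r_i+r_j)·cross = 36·254.0000 = 9144.0000
edge 2: (18.5,23.5)→(7,34.5)  cross = 18.5·34.5 − 7·23.5 = 473.7500; (r_i+r_j)·cross = 25.5·473.7500 = 12080.6250
edge 3: (7,34.5)→(2,35.5)  cross = 7·35.5 − 2·34.5 = 179.5000; (r_i+r_j)·cross = 9·179.5000 = 1615.5000
Σcross = 303.0000 → A = |Σcross|/2 = 151.5000 mm²
Σ(r_i+r_j)·cross = 11057.2500 → first moment M = |Σ|/6 = 1842.8750
R_c = M/A = 1842.8750/151.5000 = 12.1642 mm
θ = 120° = 2.094395 rad
V = θ·R_c·A = 2.094395·12.1642·151.5000 = 3859.708 mm³

Volume = 3859.708 mm³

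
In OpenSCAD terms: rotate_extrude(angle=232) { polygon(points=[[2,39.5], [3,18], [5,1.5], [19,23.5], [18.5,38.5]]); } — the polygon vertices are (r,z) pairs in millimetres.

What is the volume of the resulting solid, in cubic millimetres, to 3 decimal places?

Volume = 17255.849 mm³

Profile (r,z), 5 vertices: (2,39.5) (3,18) (5,1.5) (19,23.5) (18.5,38.5)
edge 0: (2,39.5)→(3,18)  cross = 2·18 − 3·39.5 = -82.5000; (r_i+r_j)·cross = 5·-82.5000 = -412.5000
edge 1: (3,18)→(5,1.5)  cross = 3·1.5 − 5·18 = -85.5000; (r_i+r_j)·cross = 8·-85.5000 = -684.0000
edge 2: (5,1.5)→(19,23.5)  cross = 5·23.5 − 19·1.5 = 89.0000; (r_i+r_j)·cross = 24·89.0000 = 2136.0000
edge 3: (19,23.5)→(18.5,38.5)  cross = 19·38.5 − 18.5·23.5 = 296.7500; (r_i+r_j)·cross = 37.5·296.7500 = 11128.1250
edge 4: (18.5,38.5)→(2,39.5)  cross = 18.5·39.5 − 2·38.5 = 653.7500; (r_i+r_j)·cross = 20.5·653.7500 = 13401.8750
Σcross = 871.5000 → A = |Σcross|/2 = 435.7500 mm²
Σ(r_i+r_j)·cross = 25569.5000 → first moment M = |Σ|/6 = 4261.5833
R_c = M/A = 4261.5833/435.7500 = 9.7799 mm
θ = 232° = 4.049164 rad
V = θ·R_c·A = 4.049164·9.7799·435.7500 = 17255.849 mm³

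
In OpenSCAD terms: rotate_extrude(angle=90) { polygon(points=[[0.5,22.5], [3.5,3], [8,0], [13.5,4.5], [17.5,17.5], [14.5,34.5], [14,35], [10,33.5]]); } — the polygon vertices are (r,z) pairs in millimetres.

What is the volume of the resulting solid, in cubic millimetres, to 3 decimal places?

Volume = 5762.826 mm³

Profile (r,z), 8 vertices: (0.5,22.5) (3.5,3) (8,0) (13.5,4.5) (17.5,17.5) (14.5,34.5) (14,35) (10,33.5)
edge 0: (0.5,22.5)→(3.5,3)  cross = 0.5·3 − 3.5·22.5 = -77.2500; (r_i+r_j)·cross = 4·-77.2500 = -309.0000
edge 1: (3.5,3)→(8,0)  cross = 3.5·0 − 8·3 = -24.0000; (r_i+r_j)·cross = 11.5·-24.0000 = -276.0000
edge 2: (8,0)→(13.5,4.5)  cross = 8·4.5 − 13.5·0 = 36.0000; (r_i+r_j)·cross = 21.5·36.0000 = 774.0000
edge 3: (13.5,4.5)→(17.5,17.5)  cross = 13.5·17.5 − 17.5·4.5 = 157.5000; (r_i+r_j)·cross = 31·157.5000 = 4882.5000
edge 4: (17.5,17.5)→(14.5,34.5)  cross = 17.5·34.5 − 14.5·17.5 = 350.0000; (r_i+r_j)·cross = 32·350.0000 = 11200.0000
edge 5: (14.5,34.5)→(14,35)  cross = 14.5·35 − 14·34.5 = 24.5000; (r_i+r_j)·cross = 28.5·24.5000 = 698.2500
edge 6: (14,35)→(10,33.5)  cross = 14·33.5 − 10·35 = 119.0000; (r_i+r_j)·cross = 24·119.0000 = 2856.0000
edge 7: (10,33.5)→(0.5,22.5)  cross = 10·22.5 − 0.5·33.5 = 208.2500; (r_i+r_j)·cross = 10.5·208.2500 = 2186.6250
Σcross = 794.0000 → A = |Σcross|/2 = 397.0000 mm²
Σ(r_i+r_j)·cross = 22012.3750 → first moment M = |Σ|/6 = 3668.7292
R_c = M/A = 3668.7292/397.0000 = 9.2411 mm
θ = 90° = 1.570796 rad
V = θ·R_c·A = 1.570796·9.2411·397.0000 = 5762.826 mm³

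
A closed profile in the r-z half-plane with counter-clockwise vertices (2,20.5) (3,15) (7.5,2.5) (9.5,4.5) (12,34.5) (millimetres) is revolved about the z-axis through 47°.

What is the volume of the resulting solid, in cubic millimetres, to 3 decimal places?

Profile (r,z), 5 vertices: (2,20.5) (3,15) (7.5,2.5) (9.5,4.5) (12,34.5)
edge 0: (2,20.5)→(3,15)  cross = 2·15 − 3·20.5 = -31.5000; (r_i+r_j)·cross = 5·-31.5000 = -157.5000
edge 1: (3,15)→(7.5,2.5)  cross = 3·2.5 − 7.5·15 = -105.0000; (r_i+r_j)·cross = 10.5·-105.0000 = -1102.5000
edge 2: (7.5,2.5)→(9.5,4.5)  cross = 7.5·4.5 − 9.5·2.5 = 10.0000; (r_i+r_j)·cross = 17·10.0000 = 170.0000
edge 3: (9.5,4.5)→(12,34.5)  cross = 9.5·34.5 − 12·4.5 = 273.7500; (r_i+r_j)·cross = 21.5·273.7500 = 5885.6250
edge 4: (12,34.5)→(2,20.5)  cross = 12·20.5 − 2·34.5 = 177.0000; (r_i+r_j)·cross = 14·177.0000 = 2478.0000
Σcross = 324.2500 → A = |Σcross|/2 = 162.1250 mm²
Σ(r_i+r_j)·cross = 7273.6250 → first moment M = |Σ|/6 = 1212.2708
R_c = M/A = 1212.2708/162.1250 = 7.4774 mm
θ = 47° = 0.820305 rad
V = θ·R_c·A = 0.820305·7.4774·162.1250 = 994.432 mm³

Volume = 994.432 mm³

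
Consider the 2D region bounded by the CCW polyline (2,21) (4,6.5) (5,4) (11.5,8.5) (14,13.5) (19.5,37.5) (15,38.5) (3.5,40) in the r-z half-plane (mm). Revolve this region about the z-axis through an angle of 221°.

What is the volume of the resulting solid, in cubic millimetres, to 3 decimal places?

Volume = 15510.193 mm³

Profile (r,z), 8 vertices: (2,21) (4,6.5) (5,4) (11.5,8.5) (14,13.5) (19.5,37.5) (15,38.5) (3.5,40)
edge 0: (2,21)→(4,6.5)  cross = 2·6.5 − 4·21 = -71.0000; (r_i+r_j)·cross = 6·-71.0000 = -426.0000
edge 1: (4,6.5)→(5,4)  cross = 4·4 − 5·6.5 = -16.5000; (r_i+r_j)·cross = 9·-16.5000 = -148.5000
edge 2: (5,4)→(11.5,8.5)  cross = 5·8.5 − 11.5·4 = -3.5000; (r_i+r_j)·cross = 16.5·-3.5000 = -57.7500
edge 3: (11.5,8.5)→(14,13.5)  cross = 11.5·13.5 − 14·8.5 = 36.2500; (r_i+r_j)·cross = 25.5·36.2500 = 924.3750
edge 4: (14,13.5)→(19.5,37.5)  cross = 14·37.5 − 19.5·13.5 = 261.7500; (r_i+r_j)·cross = 33.5·261.7500 = 8768.6250
edge 5: (19.5,37.5)→(15,38.5)  cross = 19.5·38.5 − 15·37.5 = 188.2500; (r_i+r_j)·cross = 34.5·188.2500 = 6494.6250
edge 6: (15,38.5)→(3.5,40)  cross = 15·40 − 3.5·38.5 = 465.2500; (r_i+r_j)·cross = 18.5·465.2500 = 8607.1250
edge 7: (3.5,40)→(2,21)  cross = 3.5·21 − 2·40 = -6.5000; (r_i+r_j)·cross = 5.5·-6.5000 = -35.7500
Σcross = 854.0000 → A = |Σcross|/2 = 427.0000 mm²
Σ(r_i+r_j)·cross = 24126.7500 → first moment M = |Σ|/6 = 4021.1250
R_c = M/A = 4021.1250/427.0000 = 9.4172 mm
θ = 221° = 3.857178 rad
V = θ·R_c·A = 3.857178·9.4172·427.0000 = 15510.193 mm³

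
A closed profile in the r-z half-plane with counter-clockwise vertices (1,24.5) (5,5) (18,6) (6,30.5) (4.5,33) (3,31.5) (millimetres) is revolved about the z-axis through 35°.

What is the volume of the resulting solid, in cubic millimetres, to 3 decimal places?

Volume = 1155.910 mm³

Profile (r,z), 6 vertices: (1,24.5) (5,5) (18,6) (6,30.5) (4.5,33) (3,31.5)
edge 0: (1,24.5)→(5,5)  cross = 1·5 − 5·24.5 = -117.5000; (r_i+r_j)·cross = 6·-117.5000 = -705.0000
edge 1: (5,5)→(18,6)  cross = 5·6 − 18·5 = -60.0000; (r_i+r_j)·cross = 23·-60.0000 = -1380.0000
edge 2: (18,6)→(6,30.5)  cross = 18·30.5 − 6·6 = 513.0000; (r_i+r_j)·cross = 24·513.0000 = 12312.0000
edge 3: (6,30.5)→(4.5,33)  cross = 6·33 − 4.5·30.5 = 60.7500; (r_i+r_j)·cross = 10.5·60.7500 = 637.8750
edge 4: (4.5,33)→(3,31.5)  cross = 4.5·31.5 − 3·33 = 42.7500; (r_i+r_j)·cross = 7.5·42.7500 = 320.6250
edge 5: (3,31.5)→(1,24.5)  cross = 3·24.5 − 1·31.5 = 42.0000; (r_i+r_j)·cross = 4·42.0000 = 168.0000
Σcross = 481.0000 → A = |Σcross|/2 = 240.5000 mm²
Σ(r_i+r_j)·cross = 11353.5000 → first moment M = |Σ|/6 = 1892.2500
R_c = M/A = 1892.2500/240.5000 = 7.8680 mm
θ = 35° = 0.610865 rad
V = θ·R_c·A = 0.610865·7.8680·240.5000 = 1155.910 mm³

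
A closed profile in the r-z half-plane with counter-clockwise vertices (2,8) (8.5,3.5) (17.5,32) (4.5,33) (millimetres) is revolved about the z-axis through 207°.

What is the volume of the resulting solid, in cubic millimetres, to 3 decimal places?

Profile (r,z), 4 vertices: (2,8) (8.5,3.5) (17.5,32) (4.5,33)
edge 0: (2,8)→(8.5,3.5)  cross = 2·3.5 − 8.5·8 = -61.0000; (r_i+r_j)·cross = 10.5·-61.0000 = -640.5000
edge 1: (8.5,3.5)→(17.5,32)  cross = 8.5·32 − 17.5·3.5 = 210.7500; (r_i+r_j)·cross = 26·210.7500 = 5479.5000
edge 2: (17.5,32)→(4.5,33)  cross = 17.5·33 − 4.5·32 = 433.5000; (r_i+r_j)·cross = 22·433.5000 = 9537.0000
edge 3: (4.5,33)→(2,8)  cross = 4.5·8 − 2·33 = -30.0000; (r_i+r_j)·cross = 6.5·-30.0000 = -195.0000
Σcross = 553.2500 → A = |Σcross|/2 = 276.6250 mm²
Σ(r_i+r_j)·cross = 14181.0000 → first moment M = |Σ|/6 = 2363.5000
R_c = M/A = 2363.5000/276.6250 = 8.5441 mm
θ = 207° = 3.612832 rad
V = θ·R_c·A = 3.612832·8.5441·276.6250 = 8538.927 mm³

Volume = 8538.927 mm³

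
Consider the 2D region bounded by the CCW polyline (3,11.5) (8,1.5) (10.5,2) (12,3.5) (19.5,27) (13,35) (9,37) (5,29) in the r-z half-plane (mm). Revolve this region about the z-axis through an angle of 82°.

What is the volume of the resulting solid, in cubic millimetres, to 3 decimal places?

Profile (r,z), 8 vertices: (3,11.5) (8,1.5) (10.5,2) (12,3.5) (19.5,27) (13,35) (9,37) (5,29)
edge 0: (3,11.5)→(8,1.5)  cross = 3·1.5 − 8·11.5 = -87.5000; (r_i+r_j)·cross = 11·-87.5000 = -962.5000
edge 1: (8,1.5)→(10.5,2)  cross = 8·2 − 10.5·1.5 = 0.2500; (r_i+r_j)·cross = 18.5·0.2500 = 4.6250
edge 2: (10.5,2)→(12,3.5)  cross = 10.5·3.5 − 12·2 = 12.7500; (r_i+r_j)·cross = 22.5·12.7500 = 286.8750
edge 3: (12,3.5)→(19.5,27)  cross = 12·27 − 19.5·3.5 = 255.7500; (r_i+r_j)·cross = 31.5·255.7500 = 8056.1250
edge 4: (19.5,27)→(13,35)  cross = 19.5·35 − 13·27 = 331.5000; (r_i+r_j)·cross = 32.5·331.5000 = 10773.7500
edge 5: (13,35)→(9,37)  cross = 13·37 − 9·35 = 166.0000; (r_i+r_j)·cross = 22·166.0000 = 3652.0000
edge 6: (9,37)→(5,29)  cross = 9·29 − 5·37 = 76.0000; (r_i+r_j)·cross = 14·76.0000 = 1064.0000
edge 7: (5,29)→(3,11.5)  cross = 5·11.5 − 3·29 = -29.5000; (r_i+r_j)·cross = 8·-29.5000 = -236.0000
Σcross = 725.2500 → A = |Σcross|/2 = 362.6250 mm²
Σ(r_i+r_j)·cross = 22638.8750 → first moment M = |Σ|/6 = 3773.1458
R_c = M/A = 3773.1458/362.6250 = 10.4051 mm
θ = 82° = 1.431170 rad
V = θ·R_c·A = 1.431170·10.4051·362.6250 = 5400.013 mm³

Volume = 5400.013 mm³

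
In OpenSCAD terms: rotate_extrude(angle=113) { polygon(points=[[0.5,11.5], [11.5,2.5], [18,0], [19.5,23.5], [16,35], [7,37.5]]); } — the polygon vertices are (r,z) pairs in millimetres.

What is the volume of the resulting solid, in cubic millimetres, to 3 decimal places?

Profile (r,z), 6 vertices: (0.5,11.5) (11.5,2.5) (18,0) (19.5,23.5) (16,35) (7,37.5)
edge 0: (0.5,11.5)→(11.5,2.5)  cross = 0.5·2.5 − 11.5·11.5 = -131.0000; (r_i+r_j)·cross = 12·-131.0000 = -1572.0000
edge 1: (11.5,2.5)→(18,0)  cross = 11.5·0 − 18·2.5 = -45.0000; (r_i+r_j)·cross = 29.5·-45.0000 = -1327.5000
edge 2: (18,0)→(19.5,23.5)  cross = 18·23.5 − 19.5·0 = 423.0000; (r_i+r_j)·cross = 37.5·423.0000 = 15862.5000
edge 3: (19.5,23.5)→(16,35)  cross = 19.5·35 − 16·23.5 = 306.5000; (r_i+r_j)·cross = 35.5·306.5000 = 10880.7500
edge 4: (16,35)→(7,37.5)  cross = 16·37.5 − 7·35 = 355.0000; (r_i+r_j)·cross = 23·355.0000 = 8165.0000
edge 5: (7,37.5)→(0.5,11.5)  cross = 7·11.5 − 0.5·37.5 = 61.7500; (r_i+r_j)·cross = 7.5·61.7500 = 463.1250
Σcross = 970.2500 → A = |Σcross|/2 = 485.1250 mm²
Σ(r_i+r_j)·cross = 32471.8750 → first moment M = |Σ|/6 = 5411.9792
R_c = M/A = 5411.9792/485.1250 = 11.1558 mm
θ = 113° = 1.972222 rad
V = θ·R_c·A = 1.972222·11.1558·485.1250 = 10673.625 mm³

Volume = 10673.625 mm³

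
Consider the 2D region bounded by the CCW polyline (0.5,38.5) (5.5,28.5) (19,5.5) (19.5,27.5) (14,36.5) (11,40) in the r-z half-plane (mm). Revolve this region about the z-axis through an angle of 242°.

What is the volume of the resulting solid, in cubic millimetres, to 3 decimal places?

Volume = 15363.961 mm³

Profile (r,z), 6 vertices: (0.5,38.5) (5.5,28.5) (19,5.5) (19.5,27.5) (14,36.5) (11,40)
edge 0: (0.5,38.5)→(5.5,28.5)  cross = 0.5·28.5 − 5.5·38.5 = -197.5000; (r_i+r_j)·cross = 6·-197.5000 = -1185.0000
edge 1: (5.5,28.5)→(19,5.5)  cross = 5.5·5.5 − 19·28.5 = -511.2500; (r_i+r_j)·cross = 24.5·-511.2500 = -12525.6250
edge 2: (19,5.5)→(19.5,27.5)  cross = 19·27.5 − 19.5·5.5 = 415.2500; (r_i+r_j)·cross = 38.5·415.2500 = 15987.1250
edge 3: (19.5,27.5)→(14,36.5)  cross = 19.5·36.5 − 14·27.5 = 326.7500; (r_i+r_j)·cross = 33.5·326.7500 = 10946.1250
edge 4: (14,36.5)→(11,40)  cross = 14·40 − 11·36.5 = 158.5000; (r_i+r_j)·cross = 25·158.5000 = 3962.5000
edge 5: (11,40)→(0.5,38.5)  cross = 11·38.5 − 0.5·40 = 403.5000; (r_i+r_j)·cross = 11.5·403.5000 = 4640.2500
Σcross = 595.2500 → A = |Σcross|/2 = 297.6250 mm²
Σ(r_i+r_j)·cross = 21825.3750 → first moment M = |Σ|/6 = 3637.5625
R_c = M/A = 3637.5625/297.6250 = 12.2220 mm
θ = 242° = 4.223697 rad
V = θ·R_c·A = 4.223697·12.2220·297.6250 = 15363.961 mm³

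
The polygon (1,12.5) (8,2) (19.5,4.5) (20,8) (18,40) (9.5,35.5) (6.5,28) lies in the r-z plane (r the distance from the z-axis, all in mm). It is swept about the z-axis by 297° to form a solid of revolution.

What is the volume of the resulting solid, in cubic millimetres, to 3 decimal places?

Volume = 29940.959 mm³

Profile (r,z), 7 vertices: (1,12.5) (8,2) (19.5,4.5) (20,8) (18,40) (9.5,35.5) (6.5,28)
edge 0: (1,12.5)→(8,2)  cross = 1·2 − 8·12.5 = -98.0000; (r_i+r_j)·cross = 9·-98.0000 = -882.0000
edge 1: (8,2)→(19.5,4.5)  cross = 8·4.5 − 19.5·2 = -3.0000; (r_i+r_j)·cross = 27.5·-3.0000 = -82.5000
edge 2: (19.5,4.5)→(20,8)  cross = 19.5·8 − 20·4.5 = 66.0000; (r_i+r_j)·cross = 39.5·66.0000 = 2607.0000
edge 3: (20,8)→(18,40)  cross = 20·40 − 18·8 = 656.0000; (r_i+r_j)·cross = 38·656.0000 = 24928.0000
edge 4: (18,40)→(9.5,35.5)  cross = 18·35.5 − 9.5·40 = 259.0000; (r_i+r_j)·cross = 27.5·259.0000 = 7122.5000
edge 5: (9.5,35.5)→(6.5,28)  cross = 9.5·28 − 6.5·35.5 = 35.2500; (r_i+r_j)·cross = 16·35.2500 = 564.0000
edge 6: (6.5,28)→(1,12.5)  cross = 6.5·12.5 − 1·28 = 53.2500; (r_i+r_j)·cross = 7.5·53.2500 = 399.3750
Σcross = 968.5000 → A = |Σcross|/2 = 484.2500 mm²
Σ(r_i+r_j)·cross = 34656.3750 → first moment M = |Σ|/6 = 5776.0625
R_c = M/A = 5776.0625/484.2500 = 11.9279 mm
θ = 297° = 5.183628 rad
V = θ·R_c·A = 5.183628·11.9279·484.2500 = 29940.959 mm³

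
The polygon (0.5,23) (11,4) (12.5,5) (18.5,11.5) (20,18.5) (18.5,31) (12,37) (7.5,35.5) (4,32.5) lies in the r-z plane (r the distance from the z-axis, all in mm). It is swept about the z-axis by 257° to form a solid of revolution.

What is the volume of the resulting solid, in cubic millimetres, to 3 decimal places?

Profile (r,z), 9 vertices: (0.5,23) (11,4) (12.5,5) (18.5,11.5) (20,18.5) (18.5,31) (12,37) (7.5,35.5) (4,32.5)
edge 0: (0.5,23)→(11,4)  cross = 0.5·4 − 11·23 = -251.0000; (r_i+r_j)·cross = 11.5·-251.0000 = -2886.5000
edge 1: (11,4)→(12.5,5)  cross = 11·5 − 12.5·4 = 5.0000; (r_i+r_j)·cross = 23.5·5.0000 = 117.5000
edge 2: (12.5,5)→(18.5,11.5)  cross = 12.5·11.5 − 18.5·5 = 51.2500; (r_i+r_j)·cross = 31·51.2500 = 1588.7500
edge 3: (18.5,11.5)→(20,18.5)  cross = 18.5·18.5 − 20·11.5 = 112.2500; (r_i+r_j)·cross = 38.5·112.2500 = 4321.6250
edge 4: (20,18.5)→(18.5,31)  cross = 20·31 − 18.5·18.5 = 277.7500; (r_i+r_j)·cross = 38.5·277.7500 = 10693.3750
edge 5: (18.5,31)→(12,37)  cross = 18.5·37 − 12·31 = 312.5000; (r_i+r_j)·cross = 30.5·312.5000 = 9531.2500
edge 6: (12,37)→(7.5,35.5)  cross = 12·35.5 − 7.5·37 = 148.5000; (r_i+r_j)·cross = 19.5·148.5000 = 2895.7500
edge 7: (7.5,35.5)→(4,32.5)  cross = 7.5·32.5 − 4·35.5 = 101.7500; (r_i+r_j)·cross = 11.5·101.7500 = 1170.1250
edge 8: (4,32.5)→(0.5,23)  cross = 4·23 − 0.5·32.5 = 75.7500; (r_i+r_j)·cross = 4.5·75.7500 = 340.8750
Σcross = 833.7500 → A = |Σcross|/2 = 416.8750 mm²
Σ(r_i+r_j)·cross = 27772.7500 → first moment M = |Σ|/6 = 4628.7917
R_c = M/A = 4628.7917/416.8750 = 11.1035 mm
θ = 257° = 4.485496 rad
V = θ·R_c·A = 4.485496·11.1035·416.8750 = 20762.427 mm³

Volume = 20762.427 mm³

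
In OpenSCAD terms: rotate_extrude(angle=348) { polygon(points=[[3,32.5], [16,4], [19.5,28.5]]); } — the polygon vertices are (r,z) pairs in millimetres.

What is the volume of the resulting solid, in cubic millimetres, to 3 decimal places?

Volume = 16300.542 mm³

Profile (r,z), 3 vertices: (3,32.5) (16,4) (19.5,28.5)
edge 0: (3,32.5)→(16,4)  cross = 3·4 − 16·32.5 = -508.0000; (r_i+r_j)·cross = 19·-508.0000 = -9652.0000
edge 1: (16,4)→(19.5,28.5)  cross = 16·28.5 − 19.5·4 = 378.0000; (r_i+r_j)·cross = 35.5·378.0000 = 13419.0000
edge 2: (19.5,28.5)→(3,32.5)  cross = 19.5·32.5 − 3·28.5 = 548.2500; (r_i+r_j)·cross = 22.5·548.2500 = 12335.6250
Σcross = 418.2500 → A = |Σcross|/2 = 209.1250 mm²
Σ(r_i+r_j)·cross = 16102.6250 → first moment M = |Σ|/6 = 2683.7708
R_c = M/A = 2683.7708/209.1250 = 12.8333 mm
θ = 348° = 6.073746 rad
V = θ·R_c·A = 6.073746·12.8333·209.1250 = 16300.542 mm³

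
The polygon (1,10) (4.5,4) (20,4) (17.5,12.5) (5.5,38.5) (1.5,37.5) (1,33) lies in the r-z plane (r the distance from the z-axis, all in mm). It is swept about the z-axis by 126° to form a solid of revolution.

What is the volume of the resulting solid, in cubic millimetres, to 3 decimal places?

Volume = 7309.858 mm³

Profile (r,z), 7 vertices: (1,10) (4.5,4) (20,4) (17.5,12.5) (5.5,38.5) (1.5,37.5) (1,33)
edge 0: (1,10)→(4.5,4)  cross = 1·4 − 4.5·10 = -41.0000; (r_i+r_j)·cross = 5.5·-41.0000 = -225.5000
edge 1: (4.5,4)→(20,4)  cross = 4.5·4 − 20·4 = -62.0000; (r_i+r_j)·cross = 24.5·-62.0000 = -1519.0000
edge 2: (20,4)→(17.5,12.5)  cross = 20·12.5 − 17.5·4 = 180.0000; (r_i+r_j)·cross = 37.5·180.0000 = 6750.0000
edge 3: (17.5,12.5)→(5.5,38.5)  cross = 17.5·38.5 − 5.5·12.5 = 605.0000; (r_i+r_j)·cross = 23·605.0000 = 13915.0000
edge 4: (5.5,38.5)→(1.5,37.5)  cross = 5.5·37.5 − 1.5·38.5 = 148.5000; (r_i+r_j)·cross = 7·148.5000 = 1039.5000
edge 5: (1.5,37.5)→(1,33)  cross = 1.5·33 − 1·37.5 = 12.0000; (r_i+r_j)·cross = 2.5·12.0000 = 30.0000
edge 6: (1,33)→(1,10)  cross = 1·10 − 1·33 = -23.0000; (r_i+r_j)·cross = 2·-23.0000 = -46.0000
Σcross = 819.5000 → A = |Σcross|/2 = 409.7500 mm²
Σ(r_i+r_j)·cross = 19944.0000 → first moment M = |Σ|/6 = 3324.0000
R_c = M/A = 3324.0000/409.7500 = 8.1123 mm
θ = 126° = 2.199115 rad
V = θ·R_c·A = 2.199115·8.1123·409.7500 = 7309.858 mm³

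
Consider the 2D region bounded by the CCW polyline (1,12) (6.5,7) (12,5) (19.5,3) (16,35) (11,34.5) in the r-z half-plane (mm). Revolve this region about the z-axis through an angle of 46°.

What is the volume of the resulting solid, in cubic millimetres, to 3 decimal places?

Profile (r,z), 6 vertices: (1,12) (6.5,7) (12,5) (19.5,3) (16,35) (11,34.5)
edge 0: (1,12)→(6.5,7)  cross = 1·7 − 6.5·12 = -71.0000; (r_i+r_j)·cross = 7.5·-71.0000 = -532.5000
edge 1: (6.5,7)→(12,5)  cross = 6.5·5 − 12·7 = -51.5000; (r_i+r_j)·cross = 18.5·-51.5000 = -952.7500
edge 2: (12,5)→(19.5,3)  cross = 12·3 − 19.5·5 = -61.5000; (r_i+r_j)·cross = 31.5·-61.5000 = -1937.2500
edge 3: (19.5,3)→(16,35)  cross = 19.5·35 − 16·3 = 634.5000; (r_i+r_j)·cross = 35.5·634.5000 = 22524.7500
edge 4: (16,35)→(11,34.5)  cross = 16·34.5 − 11·35 = 167.0000; (r_i+r_j)·cross = 27·167.0000 = 4509.0000
edge 5: (11,34.5)→(1,12)  cross = 11·12 − 1·34.5 = 97.5000; (r_i+r_j)·cross = 12·97.5000 = 1170.0000
Σcross = 715.0000 → A = |Σcross|/2 = 357.5000 mm²
Σ(r_i+r_j)·cross = 24781.2500 → first moment M = |Σ|/6 = 4130.2083
R_c = M/A = 4130.2083/357.5000 = 11.5530 mm
θ = 46° = 0.802851 rad
V = θ·R_c·A = 0.802851·11.5530·357.5000 = 3315.944 mm³

Volume = 3315.944 mm³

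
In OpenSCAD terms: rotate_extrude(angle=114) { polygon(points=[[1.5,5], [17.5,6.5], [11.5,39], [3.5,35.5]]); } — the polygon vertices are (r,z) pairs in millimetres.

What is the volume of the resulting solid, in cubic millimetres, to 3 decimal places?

Volume = 6647.174 mm³

Profile (r,z), 4 vertices: (1.5,5) (17.5,6.5) (11.5,39) (3.5,35.5)
edge 0: (1.5,5)→(17.5,6.5)  cross = 1.5·6.5 − 17.5·5 = -77.7500; (r_i+r_j)·cross = 19·-77.7500 = -1477.2500
edge 1: (17.5,6.5)→(11.5,39)  cross = 17.5·39 − 11.5·6.5 = 607.7500; (r_i+r_j)·cross = 29·607.7500 = 17624.7500
edge 2: (11.5,39)→(3.5,35.5)  cross = 11.5·35.5 − 3.5·39 = 271.7500; (r_i+r_j)·cross = 15·271.7500 = 4076.2500
edge 3: (3.5,35.5)→(1.5,5)  cross = 3.5·5 − 1.5·35.5 = -35.7500; (r_i+r_j)·cross = 5·-35.7500 = -178.7500
Σcross = 766.0000 → A = |Σcross|/2 = 383.0000 mm²
Σ(r_i+r_j)·cross = 20045.0000 → first moment M = |Σ|/6 = 3340.8333
R_c = M/A = 3340.8333/383.0000 = 8.7228 mm
θ = 114° = 1.989675 rad
V = θ·R_c·A = 1.989675·8.7228·383.0000 = 6647.174 mm³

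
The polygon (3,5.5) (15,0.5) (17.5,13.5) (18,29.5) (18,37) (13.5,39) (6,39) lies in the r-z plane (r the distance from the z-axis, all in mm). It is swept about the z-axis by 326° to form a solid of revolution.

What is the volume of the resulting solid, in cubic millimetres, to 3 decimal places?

Profile (r,z), 7 vertices: (3,5.5) (15,0.5) (17.5,13.5) (18,29.5) (18,37) (13.5,39) (6,39)
edge 0: (3,5.5)→(15,0.5)  cross = 3·0.5 − 15·5.5 = -81.0000; (r_i+r_j)·cross = 18·-81.0000 = -1458.0000
edge 1: (15,0.5)→(17.5,13.5)  cross = 15·13.5 − 17.5·0.5 = 193.7500; (r_i+r_j)·cross = 32.5·193.7500 = 6296.8750
edge 2: (17.5,13.5)→(18,29.5)  cross = 17.5·29.5 − 18·13.5 = 273.2500; (r_i+r_j)·cross = 35.5·273.2500 = 9700.3750
edge 3: (18,29.5)→(18,37)  cross = 18·37 − 18·29.5 = 135.0000; (r_i+r_j)·cross = 36·135.0000 = 4860.0000
edge 4: (18,37)→(13.5,39)  cross = 18·39 − 13.5·37 = 202.5000; (r_i+r_j)·cross = 31.5·202.5000 = 6378.7500
edge 5: (13.5,39)→(6,39)  cross = 13.5·39 − 6·39 = 292.5000; (r_i+r_j)·cross = 19.5·292.5000 = 5703.7500
edge 6: (6,39)→(3,5.5)  cross = 6·5.5 − 3·39 = -84.0000; (r_i+r_j)·cross = 9·-84.0000 = -756.0000
Σcross = 932.0000 → A = |Σcross|/2 = 466.0000 mm²
Σ(r_i+r_j)·cross = 30725.7500 → first moment M = |Σ|/6 = 5120.9583
R_c = M/A = 5120.9583/466.0000 = 10.9892 mm
θ = 326° = 5.689773 rad
V = θ·R_c·A = 5.689773·10.9892·466.0000 = 29137.092 mm³

Volume = 29137.092 mm³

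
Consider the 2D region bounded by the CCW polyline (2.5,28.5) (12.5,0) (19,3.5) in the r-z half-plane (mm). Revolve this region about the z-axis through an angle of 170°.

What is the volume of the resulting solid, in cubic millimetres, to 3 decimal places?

Volume = 3703.138 mm³

Profile (r,z), 3 vertices: (2.5,28.5) (12.5,0) (19,3.5)
edge 0: (2.5,28.5)→(12.5,0)  cross = 2.5·0 − 12.5·28.5 = -356.2500; (r_i+r_j)·cross = 15·-356.2500 = -5343.7500
edge 1: (12.5,0)→(19,3.5)  cross = 12.5·3.5 − 19·0 = 43.7500; (r_i+r_j)·cross = 31.5·43.7500 = 1378.1250
edge 2: (19,3.5)→(2.5,28.5)  cross = 19·28.5 − 2.5·3.5 = 532.7500; (r_i+r_j)·cross = 21.5·532.7500 = 11454.1250
Σcross = 220.2500 → A = |Σcross|/2 = 110.1250 mm²
Σ(r_i+r_j)·cross = 7488.5000 → first moment M = |Σ|/6 = 1248.0833
R_c = M/A = 1248.0833/110.1250 = 11.3333 mm
θ = 170° = 2.967060 rad
V = θ·R_c·A = 2.967060·11.3333·110.1250 = 3703.138 mm³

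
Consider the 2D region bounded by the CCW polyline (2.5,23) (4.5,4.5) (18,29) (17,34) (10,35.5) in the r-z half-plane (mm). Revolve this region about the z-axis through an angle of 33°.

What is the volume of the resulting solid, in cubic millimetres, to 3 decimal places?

Profile (r,z), 5 vertices: (2.5,23) (4.5,4.5) (18,29) (17,34) (10,35.5)
edge 0: (2.5,23)→(4.5,4.5)  cross = 2.5·4.5 − 4.5·23 = -92.2500; (r_i+r_j)·cross = 7·-92.2500 = -645.7500
edge 1: (4.5,4.5)→(18,29)  cross = 4.5·29 − 18·4.5 = 49.5000; (r_i+r_j)·cross = 22.5·49.5000 = 1113.7500
edge 2: (18,29)→(17,34)  cross = 18·34 − 17·29 = 119.0000; (r_i+r_j)·cross = 35·119.0000 = 4165.0000
edge 3: (17,34)→(10,35.5)  cross = 17·35.5 − 10·34 = 263.5000; (r_i+r_j)·cross = 27·263.5000 = 7114.5000
edge 4: (10,35.5)→(2.5,23)  cross = 10·23 − 2.5·35.5 = 141.2500; (r_i+r_j)·cross = 12.5·141.2500 = 1765.6250
Σcross = 481.0000 → A = |Σcross|/2 = 240.5000 mm²
Σ(r_i+r_j)·cross = 13513.1250 → first moment M = |Σ|/6 = 2252.1875
R_c = M/A = 2252.1875/240.5000 = 9.3646 mm
θ = 33° = 0.575959 rad
V = θ·R_c·A = 0.575959·9.3646·240.5000 = 1297.167 mm³

Volume = 1297.167 mm³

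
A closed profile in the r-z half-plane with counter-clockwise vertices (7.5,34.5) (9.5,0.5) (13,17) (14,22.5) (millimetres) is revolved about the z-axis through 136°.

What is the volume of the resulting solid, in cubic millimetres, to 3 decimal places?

Volume = 2455.687 mm³

Profile (r,z), 4 vertices: (7.5,34.5) (9.5,0.5) (13,17) (14,22.5)
edge 0: (7.5,34.5)→(9.5,0.5)  cross = 7.5·0.5 − 9.5·34.5 = -324.0000; (r_i+r_j)·cross = 17·-324.0000 = -5508.0000
edge 1: (9.5,0.5)→(13,17)  cross = 9.5·17 − 13·0.5 = 155.0000; (r_i+r_j)·cross = 22.5·155.0000 = 3487.5000
edge 2: (13,17)→(14,22.5)  cross = 13·22.5 − 14·17 = 54.5000; (r_i+r_j)·cross = 27·54.5000 = 1471.5000
edge 3: (14,22.5)→(7.5,34.5)  cross = 14·34.5 − 7.5·22.5 = 314.2500; (r_i+r_j)·cross = 21.5·314.2500 = 6756.3750
Σcross = 199.7500 → A = |Σcross|/2 = 99.8750 mm²
Σ(r_i+r_j)·cross = 6207.3750 → first moment M = |Σ|/6 = 1034.5625
R_c = M/A = 1034.5625/99.8750 = 10.3586 mm
θ = 136° = 2.373648 rad
V = θ·R_c·A = 2.373648·10.3586·99.8750 = 2455.687 mm³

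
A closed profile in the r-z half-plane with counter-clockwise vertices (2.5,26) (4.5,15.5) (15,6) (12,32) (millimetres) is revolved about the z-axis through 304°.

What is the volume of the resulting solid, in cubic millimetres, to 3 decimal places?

Profile (r,z), 4 vertices: (2.5,26) (4.5,15.5) (15,6) (12,32)
edge 0: (2.5,26)→(4.5,15.5)  cross = 2.5·15.5 − 4.5·26 = -78.2500; (r_i+r_j)·cross = 7·-78.2500 = -547.7500
edge 1: (4.5,15.5)→(15,6)  cross = 4.5·6 − 15·15.5 = -205.5000; (r_i+r_j)·cross = 19.5·-205.5000 = -4007.2500
edge 2: (15,6)→(12,32)  cross = 15·32 − 12·6 = 408.0000; (r_i+r_j)·cross = 27·408.0000 = 11016.0000
edge 3: (12,32)→(2.5,26)  cross = 12·26 − 2.5·32 = 232.0000; (r_i+r_j)·cross = 14.5·232.0000 = 3364.0000
Σcross = 356.2500 → A = |Σcross|/2 = 178.1250 mm²
Σ(r_i+r_j)·cross = 9825.0000 → first moment M = |Σ|/6 = 1637.5000
R_c = M/A = 1637.5000/178.1250 = 9.1930 mm
θ = 304° = 5.305801 rad
V = θ·R_c·A = 5.305801·9.1930·178.1250 = 8688.249 mm³

Volume = 8688.249 mm³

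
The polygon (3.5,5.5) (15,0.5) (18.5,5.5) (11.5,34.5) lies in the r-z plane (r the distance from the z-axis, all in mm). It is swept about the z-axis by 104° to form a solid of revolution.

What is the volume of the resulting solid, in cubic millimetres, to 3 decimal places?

Volume = 5248.031 mm³

Profile (r,z), 4 vertices: (3.5,5.5) (15,0.5) (18.5,5.5) (11.5,34.5)
edge 0: (3.5,5.5)→(15,0.5)  cross = 3.5·0.5 − 15·5.5 = -80.7500; (r_i+r_j)·cross = 18.5·-80.7500 = -1493.8750
edge 1: (15,0.5)→(18.5,5.5)  cross = 15·5.5 − 18.5·0.5 = 73.2500; (r_i+r_j)·cross = 33.5·73.2500 = 2453.8750
edge 2: (18.5,5.5)→(11.5,34.5)  cross = 18.5·34.5 − 11.5·5.5 = 575.0000; (r_i+r_j)·cross = 30·575.0000 = 17250.0000
edge 3: (11.5,34.5)→(3.5,5.5)  cross = 11.5·5.5 − 3.5·34.5 = -57.5000; (r_i+r_j)·cross = 15·-57.5000 = -862.5000
Σcross = 510.0000 → A = |Σcross|/2 = 255.0000 mm²
Σ(r_i+r_j)·cross = 17347.5000 → first moment M = |Σ|/6 = 2891.2500
R_c = M/A = 2891.2500/255.0000 = 11.3382 mm
θ = 104° = 1.815142 rad
V = θ·R_c·A = 1.815142·11.3382·255.0000 = 5248.031 mm³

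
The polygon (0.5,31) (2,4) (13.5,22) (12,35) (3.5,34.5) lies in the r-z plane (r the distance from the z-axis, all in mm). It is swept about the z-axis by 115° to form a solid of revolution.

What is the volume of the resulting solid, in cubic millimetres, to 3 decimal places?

Volume = 3310.090 mm³

Profile (r,z), 5 vertices: (0.5,31) (2,4) (13.5,22) (12,35) (3.5,34.5)
edge 0: (0.5,31)→(2,4)  cross = 0.5·4 − 2·31 = -60.0000; (r_i+r_j)·cross = 2.5·-60.0000 = -150.0000
edge 1: (2,4)→(13.5,22)  cross = 2·22 − 13.5·4 = -10.0000; (r_i+r_j)·cross = 15.5·-10.0000 = -155.0000
edge 2: (13.5,22)→(12,35)  cross = 13.5·35 − 12·22 = 208.5000; (r_i+r_j)·cross = 25.5·208.5000 = 5316.7500
edge 3: (12,35)→(3.5,34.5)  cross = 12·34.5 − 3.5·35 = 291.5000; (r_i+r_j)·cross = 15.5·291.5000 = 4518.2500
edge 4: (3.5,34.5)→(0.5,31)  cross = 3.5·31 − 0.5·34.5 = 91.2500; (r_i+r_j)·cross = 4·91.2500 = 365.0000
Σcross = 521.2500 → A = |Σcross|/2 = 260.6250 mm²
Σ(r_i+r_j)·cross = 9895.0000 → first moment M = |Σ|/6 = 1649.1667
R_c = M/A = 1649.1667/260.6250 = 6.3277 mm
θ = 115° = 2.007129 rad
V = θ·R_c·A = 2.007129·6.3277·260.6250 = 3310.090 mm³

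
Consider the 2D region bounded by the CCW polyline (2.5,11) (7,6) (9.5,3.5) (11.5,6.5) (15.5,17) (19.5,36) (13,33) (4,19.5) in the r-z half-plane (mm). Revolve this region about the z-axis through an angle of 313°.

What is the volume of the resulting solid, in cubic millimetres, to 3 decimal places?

Volume = 15979.267 mm³

Profile (r,z), 8 vertices: (2.5,11) (7,6) (9.5,3.5) (11.5,6.5) (15.5,17) (19.5,36) (13,33) (4,19.5)
edge 0: (2.5,11)→(7,6)  cross = 2.5·6 − 7·11 = -62.0000; (r_i+r_j)·cross = 9.5·-62.0000 = -589.0000
edge 1: (7,6)→(9.5,3.5)  cross = 7·3.5 − 9.5·6 = -32.5000; (r_i+r_j)·cross = 16.5·-32.5000 = -536.2500
edge 2: (9.5,3.5)→(11.5,6.5)  cross = 9.5·6.5 − 11.5·3.5 = 21.5000; (r_i+r_j)·cross = 21·21.5000 = 451.5000
edge 3: (11.5,6.5)→(15.5,17)  cross = 11.5·17 − 15.5·6.5 = 94.7500; (r_i+r_j)·cross = 27·94.7500 = 2558.2500
edge 4: (15.5,17)→(19.5,36)  cross = 15.5·36 − 19.5·17 = 226.5000; (r_i+r_j)·cross = 35·226.5000 = 7927.5000
edge 5: (19.5,36)→(13,33)  cross = 19.5·33 − 13·36 = 175.5000; (r_i+r_j)·cross = 32.5·175.5000 = 5703.7500
edge 6: (13,33)→(4,19.5)  cross = 13·19.5 − 4·33 = 121.5000; (r_i+r_j)·cross = 17·121.5000 = 2065.5000
edge 7: (4,19.5)→(2.5,11)  cross = 4·11 − 2.5·19.5 = -4.7500; (r_i+r_j)·cross = 6.5·-4.7500 = -30.8750
Σcross = 540.5000 → A = |Σcross|/2 = 270.2500 mm²
Σ(r_i+r_j)·cross = 17550.3750 → first moment M = |Σ|/6 = 2925.0625
R_c = M/A = 2925.0625/270.2500 = 10.8235 mm
θ = 313° = 5.462881 rad
V = θ·R_c·A = 5.462881·10.8235·270.2500 = 15979.267 mm³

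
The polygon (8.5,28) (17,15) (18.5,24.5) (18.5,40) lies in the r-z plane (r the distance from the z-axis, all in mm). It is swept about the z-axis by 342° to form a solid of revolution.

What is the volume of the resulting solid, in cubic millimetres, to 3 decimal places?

Volume = 11404.322 mm³

Profile (r,z), 4 vertices: (8.5,28) (17,15) (18.5,24.5) (18.5,40)
edge 0: (8.5,28)→(17,15)  cross = 8.5·15 − 17·28 = -348.5000; (r_i+r_j)·cross = 25.5·-348.5000 = -8886.7500
edge 1: (17,15)→(18.5,24.5)  cross = 17·24.5 − 18.5·15 = 139.0000; (r_i+r_j)·cross = 35.5·139.0000 = 4934.5000
edge 2: (18.5,24.5)→(18.5,40)  cross = 18.5·40 − 18.5·24.5 = 286.7500; (r_i+r_j)·cross = 37·286.7500 = 10609.7500
edge 3: (18.5,40)→(8.5,28)  cross = 18.5·28 − 8.5·40 = 178.0000; (r_i+r_j)·cross = 27·178.0000 = 4806.0000
Σcross = 255.2500 → A = |Σcross|/2 = 127.6250 mm²
Σ(r_i+r_j)·cross = 11463.5000 → first moment M = |Σ|/6 = 1910.5833
R_c = M/A = 1910.5833/127.6250 = 14.9703 mm
θ = 342° = 5.969026 rad
V = θ·R_c·A = 5.969026·14.9703·127.6250 = 11404.322 mm³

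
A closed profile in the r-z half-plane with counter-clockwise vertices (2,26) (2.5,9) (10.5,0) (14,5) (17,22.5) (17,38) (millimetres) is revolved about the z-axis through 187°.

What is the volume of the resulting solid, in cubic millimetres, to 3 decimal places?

Profile (r,z), 6 vertices: (2,26) (2.5,9) (10.5,0) (14,5) (17,22.5) (17,38)
edge 0: (2,26)→(2.5,9)  cross = 2·9 − 2.5·26 = -47.0000; (r_i+r_j)·cross = 4.5·-47.0000 = -211.5000
edge 1: (2.5,9)→(10.5,0)  cross = 2.5·0 − 10.5·9 = -94.5000; (r_i+r_j)·cross = 13·-94.5000 = -1228.5000
edge 2: (10.5,0)→(14,5)  cross = 10.5·5 − 14·0 = 52.5000; (r_i+r_j)·cross = 24.5·52.5000 = 1286.2500
edge 3: (14,5)→(17,22.5)  cross = 14·22.5 − 17·5 = 230.0000; (r_i+r_j)·cross = 31·230.0000 = 7130.0000
edge 4: (17,22.5)→(17,38)  cross = 17·38 − 17·22.5 = 263.5000; (r_i+r_j)·cross = 34·263.5000 = 8959.0000
edge 5: (17,38)→(2,26)  cross = 17·26 − 2·38 = 366.0000; (r_i+r_j)·cross = 19·366.0000 = 6954.0000
Σcross = 770.5000 → A = |Σcross|/2 = 385.2500 mm²
Σ(r_i+r_j)·cross = 22889.2500 → first moment M = |Σ|/6 = 3814.8750
R_c = M/A = 3814.8750/385.2500 = 9.9023 mm
θ = 187° = 3.263766 rad
V = θ·R_c·A = 3.263766·9.9023·385.2500 = 12450.858 mm³

Volume = 12450.858 mm³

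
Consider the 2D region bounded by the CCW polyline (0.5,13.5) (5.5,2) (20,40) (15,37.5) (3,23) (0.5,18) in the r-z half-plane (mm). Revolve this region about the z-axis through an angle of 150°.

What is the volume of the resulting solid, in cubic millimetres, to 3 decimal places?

Profile (r,z), 6 vertices: (0.5,13.5) (5.5,2) (20,40) (15,37.5) (3,23) (0.5,18)
edge 0: (0.5,13.5)→(5.5,2)  cross = 0.5·2 − 5.5·13.5 = -73.2500; (r_i+r_j)·cross = 6·-73.2500 = -439.5000
edge 1: (5.5,2)→(20,40)  cross = 5.5·40 − 20·2 = 180.0000; (r_i+r_j)·cross = 25.5·180.0000 = 4590.0000
edge 2: (20,40)→(15,37.5)  cross = 20·37.5 − 15·40 = 150.0000; (r_i+r_j)·cross = 35·150.0000 = 5250.0000
edge 3: (15,37.5)→(3,23)  cross = 15·23 − 3·37.5 = 232.5000; (r_i+r_j)·cross = 18·232.5000 = 4185.0000
edge 4: (3,23)→(0.5,18)  cross = 3·18 − 0.5·23 = 42.5000; (r_i+r_j)·cross = 3.5·42.5000 = 148.7500
edge 5: (0.5,18)→(0.5,13.5)  cross = 0.5·13.5 − 0.5·18 = -2.2500; (r_i+r_j)·cross = 1·-2.2500 = -2.2500
Σcross = 529.5000 → A = |Σcross|/2 = 264.7500 mm²
Σ(r_i+r_j)·cross = 13732.0000 → first moment M = |Σ|/6 = 2288.6667
R_c = M/A = 2288.6667/264.7500 = 8.6446 mm
θ = 150° = 2.617994 rad
V = θ·R_c·A = 2.617994·8.6446·264.7500 = 5991.715 mm³

Volume = 5991.715 mm³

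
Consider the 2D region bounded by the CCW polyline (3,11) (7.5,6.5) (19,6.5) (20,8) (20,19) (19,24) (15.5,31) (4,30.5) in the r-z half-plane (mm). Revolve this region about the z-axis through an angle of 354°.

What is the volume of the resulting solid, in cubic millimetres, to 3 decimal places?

Profile (r,z), 8 vertices: (3,11) (7.5,6.5) (19,6.5) (20,8) (20,19) (19,24) (15.5,31) (4,30.5)
edge 0: (3,11)→(7.5,6.5)  cross = 3·6.5 − 7.5·11 = -63.0000; (r_i+r_j)·cross = 10.5·-63.0000 = -661.5000
edge 1: (7.5,6.5)→(19,6.5)  cross = 7.5·6.5 − 19·6.5 = -74.7500; (r_i+r_j)·cross = 26.5·-74.7500 = -1980.8750
edge 2: (19,6.5)→(20,8)  cross = 19·8 − 20·6.5 = 22.0000; (r_i+r_j)·cross = 39·22.0000 = 858.0000
edge 3: (20,8)→(20,19)  cross = 20·19 − 20·8 = 220.0000; (r_i+r_j)·cross = 40·220.0000 = 8800.0000
edge 4: (20,19)→(19,24)  cross = 20·24 − 19·19 = 119.0000; (r_i+r_j)·cross = 39·119.0000 = 4641.0000
edge 5: (19,24)→(15.5,31)  cross = 19·31 − 15.5·24 = 217.0000; (r_i+r_j)·cross = 34.5·217.0000 = 7486.5000
edge 6: (15.5,31)→(4,30.5)  cross = 15.5·30.5 − 4·31 = 348.7500; (r_i+r_j)·cross = 19.5·348.7500 = 6800.6250
edge 7: (4,30.5)→(3,11)  cross = 4·11 − 3·30.5 = -47.5000; (r_i+r_j)·cross = 7·-47.5000 = -332.5000
Σcross = 741.5000 → A = |Σcross|/2 = 370.7500 mm²
Σ(r_i+r_j)·cross = 25611.2500 → first moment M = |Σ|/6 = 4268.5417
R_c = M/A = 4268.5417/370.7500 = 11.5133 mm
θ = 354° = 6.178466 rad
V = θ·R_c·A = 6.178466·11.5133·370.7500 = 26373.038 mm³

Volume = 26373.038 mm³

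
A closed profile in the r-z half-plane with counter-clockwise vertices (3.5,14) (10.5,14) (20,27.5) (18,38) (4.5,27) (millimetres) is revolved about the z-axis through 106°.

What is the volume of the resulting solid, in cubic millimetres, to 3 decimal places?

Volume = 4871.911 mm³

Profile (r,z), 5 vertices: (3.5,14) (10.5,14) (20,27.5) (18,38) (4.5,27)
edge 0: (3.5,14)→(10.5,14)  cross = 3.5·14 − 10.5·14 = -98.0000; (r_i+r_j)·cross = 14·-98.0000 = -1372.0000
edge 1: (10.5,14)→(20,27.5)  cross = 10.5·27.5 − 20·14 = 8.7500; (r_i+r_j)·cross = 30.5·8.7500 = 266.8750
edge 2: (20,27.5)→(18,38)  cross = 20·38 − 18·27.5 = 265.0000; (r_i+r_j)·cross = 38·265.0000 = 10070.0000
edge 3: (18,38)→(4.5,27)  cross = 18·27 − 4.5·38 = 315.0000; (r_i+r_j)·cross = 22.5·315.0000 = 7087.5000
edge 4: (4.5,27)→(3.5,14)  cross = 4.5·14 − 3.5·27 = -31.5000; (r_i+r_j)·cross = 8·-31.5000 = -252.0000
Σcross = 459.2500 → A = |Σcross|/2 = 229.6250 mm²
Σ(r_i+r_j)·cross = 15800.3750 → first moment M = |Σ|/6 = 2633.3958
R_c = M/A = 2633.3958/229.6250 = 11.4682 mm
θ = 106° = 1.850049 rad
V = θ·R_c·A = 1.850049·11.4682·229.6250 = 4871.911 mm³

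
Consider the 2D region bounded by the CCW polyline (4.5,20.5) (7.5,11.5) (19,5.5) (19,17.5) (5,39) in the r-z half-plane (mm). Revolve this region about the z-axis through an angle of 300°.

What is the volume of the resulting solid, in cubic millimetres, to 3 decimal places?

Profile (r,z), 5 vertices: (4.5,20.5) (7.5,11.5) (19,5.5) (19,17.5) (5,39)
edge 0: (4.5,20.5)→(7.5,11.5)  cross = 4.5·11.5 − 7.5·20.5 = -102.0000; (r_i+r_j)·cross = 12·-102.0000 = -1224.0000
edge 1: (7.5,11.5)→(19,5.5)  cross = 7.5·5.5 − 19·11.5 = -177.2500; (r_i+r_j)·cross = 26.5·-177.2500 = -4697.1250
edge 2: (19,5.5)→(19,17.5)  cross = 19·17.5 − 19·5.5 = 228.0000; (r_i+r_j)·cross = 38·228.0000 = 8664.0000
edge 3: (19,17.5)→(5,39)  cross = 19·39 − 5·17.5 = 653.5000; (r_i+r_j)·cross = 24·653.5000 = 15684.0000
edge 4: (5,39)→(4.5,20.5)  cross = 5·20.5 − 4.5·39 = -73.0000; (r_i+r_j)·cross = 9.5·-73.0000 = -693.5000
Σcross = 529.2500 → A = |Σcross|/2 = 264.6250 mm²
Σ(r_i+r_j)·cross = 17733.3750 → first moment M = |Σ|/6 = 2955.5625
R_c = M/A = 2955.5625/264.6250 = 11.1689 mm
θ = 300° = 5.235988 rad
V = θ·R_c·A = 5.235988·11.1689·264.6250 = 15475.289 mm³

Volume = 15475.289 mm³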